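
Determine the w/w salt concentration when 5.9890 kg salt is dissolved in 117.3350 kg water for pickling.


Formula: Conc = salt / (water + salt) * 100
Substituting: Conc = 5.9890 / (117.3350 + 5.9890) * 100
Result: 4.8563 %


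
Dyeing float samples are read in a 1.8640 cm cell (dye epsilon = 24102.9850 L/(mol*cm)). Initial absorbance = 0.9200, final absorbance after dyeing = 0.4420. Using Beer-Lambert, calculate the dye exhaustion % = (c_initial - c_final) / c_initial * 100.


c_initial = A_i / (epsilon * l) = 0.9200 / (24102.9850 * 1.8640) = 2.0477e-05 mol/L
c_final = A_f / (epsilon * l) = 0.4420 / (24102.9850 * 1.8640) = 9.8380e-06 mol/L
Exhaustion = (c_initial - c_final) / c_initial * 100 = (2.0477e-05 - 9.8380e-06) / 2.0477e-05 * 100 = 51.9565 %


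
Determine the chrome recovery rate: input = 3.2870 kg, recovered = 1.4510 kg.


Formula: Recovery = recovered / input * 100
Substituting: Recovery = 1.4510 / 3.2870 * 100
Result: 44.1436 %


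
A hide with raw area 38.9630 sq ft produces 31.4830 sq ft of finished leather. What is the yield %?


Formula: Yield = finished / raw * 100
Substituting: Yield = 31.4830 / 38.9630 * 100
Result: 80.8023 %


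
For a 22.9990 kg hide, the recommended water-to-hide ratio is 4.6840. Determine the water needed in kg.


Formula: Water = hide_weight * ratio
Substituting: Water = 22.9990 * 4.6840
Result: 107.7273 kg


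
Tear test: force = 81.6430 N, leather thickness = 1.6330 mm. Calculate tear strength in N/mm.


Formula: Tear strength = force / thickness
Substituting: Tear strength = 81.6430 / 1.6330
Result: 49.9957 N/mm


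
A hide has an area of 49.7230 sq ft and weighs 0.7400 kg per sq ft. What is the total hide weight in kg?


Formula: Weight = area * weight_per_sqft
Substituting: Weight = 49.7230 * 0.7400
Result: 36.7950 kg


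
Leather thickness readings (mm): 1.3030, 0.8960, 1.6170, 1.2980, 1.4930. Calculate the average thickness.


Formula: Average = sum / n
Substituting: Average = 6.6070 / 5
Result: 1.3214 mm


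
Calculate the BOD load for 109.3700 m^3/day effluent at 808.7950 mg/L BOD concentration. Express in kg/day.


Formula: BOD_load = volume * conc / 1000
Substituting: BOD_load = 109.3700 * 808.7950 / 1000
Result: 88.4579 kg/day


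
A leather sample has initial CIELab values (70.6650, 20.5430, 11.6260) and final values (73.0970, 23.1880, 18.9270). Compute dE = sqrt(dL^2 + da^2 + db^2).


dL = 2.4320, da = 2.6450, db = 7.3010
dE = sqrt(2.4320^2 + 2.6450^2 + 7.3010^2) = 8.1373


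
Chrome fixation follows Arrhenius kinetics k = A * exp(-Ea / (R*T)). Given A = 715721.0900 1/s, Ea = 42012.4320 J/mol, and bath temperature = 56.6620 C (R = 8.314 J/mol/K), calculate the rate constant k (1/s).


T_K = T_C + 273.15 = 56.6620 + 273.15 = 329.8120 K
exponent = -Ea / (R * T_K) = -42012.4320 / (8.314 * 329.8120) = -15.3215
k = A * exp(exponent) = 715721.0900 * exp(-15.3215) = 0.1587 1/s


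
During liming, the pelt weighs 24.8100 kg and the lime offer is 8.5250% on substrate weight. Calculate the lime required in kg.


Formula: Lime = substrate * pct / 100
Substituting: Lime = 24.8100 * 8.5250 / 100
Result: 2.1151 kg


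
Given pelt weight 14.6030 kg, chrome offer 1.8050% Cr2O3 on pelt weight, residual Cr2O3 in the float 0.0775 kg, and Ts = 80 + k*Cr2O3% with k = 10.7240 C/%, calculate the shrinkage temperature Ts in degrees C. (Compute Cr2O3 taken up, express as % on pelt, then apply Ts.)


Offered = pelt * offer_pct / 100 = 14.6030 * 1.8050 / 100 = 0.2636 kg
Uptake = offered - residual = 0.2636 - 0.0775 = 0.1861 kg
Cr2O3% on pelt = uptake / pelt * 100 = 0.1861 / 14.6030 * 100 = 1.2743 %
Ts = 80 + k * Cr2O3% = 80 + 10.7240 * 1.2743 = 93.6655 C


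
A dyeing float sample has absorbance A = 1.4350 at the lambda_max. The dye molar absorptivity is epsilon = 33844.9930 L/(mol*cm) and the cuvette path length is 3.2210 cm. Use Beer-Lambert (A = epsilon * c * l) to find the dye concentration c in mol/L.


Formula: c = A / (epsilon * l)
Substituting: c = 1.4350 / (33844.9930 * 3.2210)
Result: 1.3163e-05 mol/L


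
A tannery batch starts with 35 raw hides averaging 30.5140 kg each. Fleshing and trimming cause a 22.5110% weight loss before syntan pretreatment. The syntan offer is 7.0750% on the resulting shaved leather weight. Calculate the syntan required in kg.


Total_raw = N * avg_wt = 35 * 30.5140 = 1067.9900 kg
Substrate = Total_raw * (1 - loss/100) = 1067.9900 * (1 - 22.5110/100) = 827.5748 kg
Syntan = Substrate * pct / 100 = 827.5748 * 7.0750 / 100 = 58.5509 kg


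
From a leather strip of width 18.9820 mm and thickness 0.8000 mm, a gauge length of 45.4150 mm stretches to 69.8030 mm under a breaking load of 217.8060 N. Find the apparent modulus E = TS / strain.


TS = F / (w * t) = 217.8060 / (18.9820 * 0.8000) = 14.3429 N/mm^2
strain = (Lf - L0) / L0 = (69.8030 - 45.4150) / 45.4150 = 0.5370
E = TS / strain = 14.3429 / 0.5370 = 26.7092 N/mm^2


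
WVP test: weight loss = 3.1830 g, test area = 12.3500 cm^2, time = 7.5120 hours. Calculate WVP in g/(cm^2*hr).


Formula: WVP = loss / (area * time)
Substituting: WVP = 3.1830 / (12.3500 * 7.5120)
Result: 0.0343095 g/(cm^2*hr)


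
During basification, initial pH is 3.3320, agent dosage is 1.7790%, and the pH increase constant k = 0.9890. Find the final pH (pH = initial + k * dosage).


Formula: pH_final = pH_initial + k * base_pct
Substituting: pH_final = 3.3320 + 0.9890 * 1.7790
Result: 5.0914


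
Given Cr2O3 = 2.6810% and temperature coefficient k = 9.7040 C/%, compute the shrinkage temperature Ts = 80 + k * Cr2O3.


Formula: Ts = 80 + k * Cr2O3
Substituting: Ts = 80 + 9.7040 * 2.6810
Result: 106.0164 C


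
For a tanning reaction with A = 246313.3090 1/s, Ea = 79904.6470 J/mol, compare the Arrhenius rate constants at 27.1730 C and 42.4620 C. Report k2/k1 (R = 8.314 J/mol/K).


T1 = 27.1730 + 273.15 = 300.3230 K; T2 = 42.4620 + 273.15 = 315.6120 K
k1 = A * exp(-Ea/(R*T1)) = 246313.3090 * exp(-79904.6470/(8.314*300.3230)) = 3.1140e-09 1/s
k2 = A * exp(-Ea/(R*T2)) = 246313.3090 * exp(-79904.6470/(8.314*315.6120)) = 1.4675e-08 1/s
k2/k1 = 1.4675e-08 / 3.1140e-09 = 4.7126


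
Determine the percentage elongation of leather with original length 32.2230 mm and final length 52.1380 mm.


Formula: Elongation = (Lf - L0) / L0 * 100
Substituting: Elongation = (52.1380 - 32.2230) / 32.2230 * 100
Result: 61.8037 %


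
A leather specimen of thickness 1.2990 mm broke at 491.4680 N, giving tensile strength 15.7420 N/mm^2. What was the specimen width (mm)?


Formula: w = F / (TS * t)
Substituting: w = 491.4680 / (15.7420 * 1.2990)
Result: 24.0340 mm


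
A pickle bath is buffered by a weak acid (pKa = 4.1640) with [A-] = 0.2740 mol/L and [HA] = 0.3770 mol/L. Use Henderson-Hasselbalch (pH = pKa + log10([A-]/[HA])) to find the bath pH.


ratio = [A-] / [HA] = 0.2740 / 0.3770 = 0.7268
log10(ratio) = -0.1386
pH = pKa + log10(ratio) = 4.1640 - 0.1386 = 4.0254


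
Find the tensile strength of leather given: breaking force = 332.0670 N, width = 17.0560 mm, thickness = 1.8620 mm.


Formula: TS = force / (width * thickness)
Substituting: TS = 332.0670 / (17.0560 * 1.8620)
Result: 10.4561 N/mm^2


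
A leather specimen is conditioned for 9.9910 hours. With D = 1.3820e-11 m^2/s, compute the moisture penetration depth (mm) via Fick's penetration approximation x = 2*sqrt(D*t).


t = 9.9910 hr * 3600 = 35967.6000 s
D * t = 1.3820e-11 * 35967.6000 = 4.9707e-07
x = 2 * sqrt(D*t) = 2 * sqrt(4.9707e-07) = 0.00141007 m = 1.4101 mm


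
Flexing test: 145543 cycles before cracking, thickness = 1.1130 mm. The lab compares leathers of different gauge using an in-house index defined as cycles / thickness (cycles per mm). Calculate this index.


Formula: Index = cycles / thickness
Substituting: Index = 145543 / 1.1130
Result: 130766.3971 cycles/mm


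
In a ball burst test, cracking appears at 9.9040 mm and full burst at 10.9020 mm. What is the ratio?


Formula: Ratio = crack / burst
Substituting: Ratio = 9.9040 / 10.9020
Result: 0.9085


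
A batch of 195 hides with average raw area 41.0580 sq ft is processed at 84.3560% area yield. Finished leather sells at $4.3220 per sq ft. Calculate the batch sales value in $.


Raw_total = N * avg_area = 195 * 41.0580 = 8006.3100 sq ft
Finished = Raw_total * yield / 100 = 8006.3100 * 84.3560 / 100 = 6753.8029 sq ft
Value = Finished * price = 6753.8029 * 4.3220 = 29189.9360 $


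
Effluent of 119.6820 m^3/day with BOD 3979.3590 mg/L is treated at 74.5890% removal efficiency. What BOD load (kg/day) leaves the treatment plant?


Load_in = volume * conc / 1000 = 119.6820 * 3979.3590 / 1000 = 476.2576 kg/day
Removed = Load_in * eff / 100 = 476.2576 * 74.5890 / 100 = 355.2358 kg/day
Load_out = Load_in - Removed = 476.2576 - 355.2358 = 121.0218 kg/day


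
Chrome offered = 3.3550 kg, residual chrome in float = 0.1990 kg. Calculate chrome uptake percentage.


Formula: Uptake = (offered - residual) / offered * 100
Substituting: Uptake = (3.3550 - 0.1990) / 3.3550 * 100
Result: 94.0686 %


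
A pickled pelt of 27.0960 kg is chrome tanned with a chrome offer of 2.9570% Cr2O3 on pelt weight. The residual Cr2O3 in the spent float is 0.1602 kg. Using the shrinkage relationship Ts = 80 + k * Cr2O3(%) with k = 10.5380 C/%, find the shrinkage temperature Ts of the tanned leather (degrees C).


Offered = pelt * offer_pct / 100 = 27.0960 * 2.9570 / 100 = 0.8012 kg
Uptake = offered - residual = 0.8012 - 0.1602 = 0.6410 kg
Cr2O3% on pelt = uptake / pelt * 100 = 0.6410 / 27.0960 * 100 = 2.3658 %
Ts = 80 + k * Cr2O3% = 80 + 10.5380 * 2.3658 = 104.9305 C


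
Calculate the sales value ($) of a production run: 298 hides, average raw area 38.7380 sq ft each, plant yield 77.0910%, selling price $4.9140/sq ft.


Raw_total = N * avg_area = 298 * 38.7380 = 11543.9240 sq ft
Finished = Raw_total * yield / 100 = 11543.9240 * 77.0910 / 100 = 8899.3265 sq ft
Value = Finished * price = 8899.3265 * 4.9140 = 43731.2902 $


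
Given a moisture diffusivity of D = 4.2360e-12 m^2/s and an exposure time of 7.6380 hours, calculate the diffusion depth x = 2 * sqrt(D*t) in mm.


t = 7.6380 hr * 3600 = 27496.8000 s
D * t = 4.2360e-12 * 27496.8000 = 1.1648e-07
x = 2 * sqrt(D*t) = 2 * sqrt(1.1648e-07) = 6.8257e-04 m = 0.6826 mm


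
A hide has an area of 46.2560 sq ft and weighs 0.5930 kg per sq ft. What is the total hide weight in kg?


Formula: Weight = area * weight_per_sqft
Substituting: Weight = 46.2560 * 0.5930
Result: 27.4298 kg


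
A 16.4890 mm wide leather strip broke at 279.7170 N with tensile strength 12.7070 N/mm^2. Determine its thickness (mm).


Formula: t = F / (TS * w)
Substituting: t = 279.7170 / (12.7070 * 16.4890)
Result: 1.3350 mm


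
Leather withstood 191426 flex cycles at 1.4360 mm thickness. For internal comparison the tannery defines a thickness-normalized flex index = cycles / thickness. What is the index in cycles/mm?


Formula: Index = cycles / thickness
Substituting: Index = 191426 / 1.4360
Result: 133305.0139 cycles/mm


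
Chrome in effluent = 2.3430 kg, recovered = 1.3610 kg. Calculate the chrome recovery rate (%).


Formula: Recovery = recovered / input * 100
Substituting: Recovery = 1.3610 / 2.3430 * 100
Result: 58.0879 %


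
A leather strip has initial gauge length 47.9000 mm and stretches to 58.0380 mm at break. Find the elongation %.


Formula: Elongation = (Lf - L0) / L0 * 100
Substituting: Elongation = (58.0380 - 47.9000) / 47.9000 * 100
Result: 21.1649 %


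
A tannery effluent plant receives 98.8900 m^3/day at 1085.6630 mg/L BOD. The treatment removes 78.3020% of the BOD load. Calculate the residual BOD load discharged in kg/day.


Load_in = volume * conc / 1000 = 98.8900 * 1085.6630 / 1000 = 107.3612 kg/day
Removed = Load_in * eff / 100 = 107.3612 * 78.3020 / 100 = 84.0660 kg/day
Load_out = Load_in - Removed = 107.3612 - 84.0660 = 23.2952 kg/day


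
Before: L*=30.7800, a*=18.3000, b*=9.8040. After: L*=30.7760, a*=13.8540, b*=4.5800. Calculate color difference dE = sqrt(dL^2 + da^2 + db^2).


dL = -0.004, da = -4.4460, db = -5.2240
dE = sqrt((-0.004)^2 + (-4.4460)^2 + (-5.2240)^2) = 6.8598


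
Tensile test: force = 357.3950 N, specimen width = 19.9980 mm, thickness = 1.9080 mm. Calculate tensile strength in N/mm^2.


Formula: TS = force / (width * thickness)
Substituting: TS = 357.3950 / (19.9980 * 1.9080)
Result: 9.3666 N/mm^2


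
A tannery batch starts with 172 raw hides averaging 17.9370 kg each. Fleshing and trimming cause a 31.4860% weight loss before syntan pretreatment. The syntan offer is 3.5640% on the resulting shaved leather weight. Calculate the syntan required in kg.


Total_raw = N * avg_wt = 172 * 17.9370 = 3085.1640 kg
Substrate = Total_raw * (1 - loss/100) = 3085.1640 * (1 - 31.4860/100) = 2113.7693 kg
Syntan = Substrate * pct / 100 = 2113.7693 * 3.5640 / 100 = 75.3347 kg


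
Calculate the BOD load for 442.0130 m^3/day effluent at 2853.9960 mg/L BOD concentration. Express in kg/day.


Formula: BOD_load = volume * conc / 1000
Substituting: BOD_load = 442.0130 * 2853.9960 / 1000
Result: 1261.5033 kg/day


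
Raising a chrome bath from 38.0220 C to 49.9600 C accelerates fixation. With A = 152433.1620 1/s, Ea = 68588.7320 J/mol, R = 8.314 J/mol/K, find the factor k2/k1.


T1 = 38.0220 + 273.15 = 311.1720 K; T2 = 49.9600 + 273.15 = 323.1100 K
k1 = A * exp(-Ea/(R*T1)) = 152433.1620 * exp(-68588.7320/(8.314*311.1720)) = 4.6674e-07 1/s
k2 = A * exp(-Ea/(R*T2)) = 152433.1620 * exp(-68588.7320/(8.314*323.1100)) = 1.2430e-06 1/s
k2/k1 = 1.2430e-06 / 4.6674e-07 = 2.6632


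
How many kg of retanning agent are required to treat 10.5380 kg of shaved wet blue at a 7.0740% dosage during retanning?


Formula: Retan = substrate * pct / 100
Substituting: Retan = 10.5380 * 7.0740 / 100
Result: 0.7455 kg


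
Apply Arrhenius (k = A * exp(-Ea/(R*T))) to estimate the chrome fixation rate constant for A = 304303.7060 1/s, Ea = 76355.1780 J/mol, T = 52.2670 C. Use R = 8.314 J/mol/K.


T_K = T_C + 273.15 = 52.2670 + 273.15 = 325.4170 K
exponent = -Ea / (R * T_K) = -76355.1780 / (8.314 * 325.4170) = -28.2220
k = A * exp(exponent) = 304303.7060 * exp(-28.2220) = 1.6851e-07 1/s


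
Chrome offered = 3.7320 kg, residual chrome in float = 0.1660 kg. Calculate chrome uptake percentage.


Formula: Uptake = (offered - residual) / offered * 100
Substituting: Uptake = (3.7320 - 0.1660) / 3.7320 * 100
Result: 95.5520 %


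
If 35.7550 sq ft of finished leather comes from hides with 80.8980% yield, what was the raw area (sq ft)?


Formula: raw = finished * 100 / yield
Substituting: raw = 35.7550 * 100 / 80.8980
Result: 44.1976 sq ft


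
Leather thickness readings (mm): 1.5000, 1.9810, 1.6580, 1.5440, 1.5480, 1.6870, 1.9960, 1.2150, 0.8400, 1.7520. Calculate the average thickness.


Formula: Average = sum / n
Substituting: Average = 15.7210 / 10
Result: 1.5721 mm


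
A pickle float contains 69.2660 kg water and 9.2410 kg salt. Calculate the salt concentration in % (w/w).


Formula: Conc = salt / (water + salt) * 100
Substituting: Conc = 9.2410 / (69.2660 + 9.2410) * 100
Result: 11.7709 %


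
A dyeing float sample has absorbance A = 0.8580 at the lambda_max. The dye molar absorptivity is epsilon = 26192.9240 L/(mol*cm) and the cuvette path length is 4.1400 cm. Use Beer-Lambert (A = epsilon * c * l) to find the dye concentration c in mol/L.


Formula: c = A / (epsilon * l)
Substituting: c = 0.8580 / (26192.9240 * 4.1400)
Result: 7.9123e-06 mol/L


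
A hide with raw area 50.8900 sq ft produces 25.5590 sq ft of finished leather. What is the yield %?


Formula: Yield = finished / raw * 100
Substituting: Yield = 25.5590 / 50.8900 * 100
Result: 50.2240 %


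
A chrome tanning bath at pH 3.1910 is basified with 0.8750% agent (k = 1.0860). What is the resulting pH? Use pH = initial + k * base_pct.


Formula: pH_final = pH_initial + k * base_pct
Substituting: pH_final = 3.1910 + 1.0860 * 0.8750
Result: 4.1412


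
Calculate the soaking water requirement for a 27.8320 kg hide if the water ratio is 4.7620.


Formula: Water = hide_weight * ratio
Substituting: Water = 27.8320 * 4.7620
Result: 132.5360 kg


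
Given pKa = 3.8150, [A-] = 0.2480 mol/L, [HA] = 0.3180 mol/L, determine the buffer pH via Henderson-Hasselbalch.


ratio = [A-] / [HA] = 0.2480 / 0.3180 = 0.7799
log10(ratio) = -0.1080
pH = pKa + log10(ratio) = 3.8150 - 0.1080 = 3.7070


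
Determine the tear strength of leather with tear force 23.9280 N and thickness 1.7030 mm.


Formula: Tear strength = force / thickness
Substituting: Tear strength = 23.9280 / 1.7030
Result: 14.0505 N/mm


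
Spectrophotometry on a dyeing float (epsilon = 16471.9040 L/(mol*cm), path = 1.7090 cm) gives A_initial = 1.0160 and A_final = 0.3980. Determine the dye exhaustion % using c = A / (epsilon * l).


c_initial = A_i / (epsilon * l) = 1.0160 / (16471.9040 * 1.7090) = 3.6092e-05 mol/L
c_final = A_f / (epsilon * l) = 0.3980 / (16471.9040 * 1.7090) = 1.4138e-05 mol/L
Exhaustion = (c_initial - c_final) / c_initial * 100 = (3.6092e-05 - 1.4138e-05) / 3.6092e-05 * 100 = 60.8268 %


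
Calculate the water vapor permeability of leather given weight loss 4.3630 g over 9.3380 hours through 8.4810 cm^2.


Formula: WVP = loss / (area * time)
Substituting: WVP = 4.3630 / (8.4810 * 9.3380)
Result: 0.0550915 g/(cm^2*hr)


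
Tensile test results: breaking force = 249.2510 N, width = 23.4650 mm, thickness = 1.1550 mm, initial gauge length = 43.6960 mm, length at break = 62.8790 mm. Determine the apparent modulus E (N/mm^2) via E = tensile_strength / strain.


TS = F / (w * t) = 249.2510 / (23.4650 * 1.1550) = 9.1967 N/mm^2
strain = (Lf - L0) / L0 = (62.8790 - 43.6960) / 43.6960 = 0.4390
E = TS / strain = 9.1967 / 0.4390 = 20.9488 N/mm^2


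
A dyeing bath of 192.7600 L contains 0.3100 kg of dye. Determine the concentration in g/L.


Formula: Conc = dye_mass(kg) / volume(L) * 1000
Substituting: Conc = 0.3100 / 192.7600 * 1000
Result: 1.6082 g/L


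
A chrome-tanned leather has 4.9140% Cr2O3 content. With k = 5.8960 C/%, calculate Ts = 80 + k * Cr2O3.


Formula: Ts = 80 + k * Cr2O3
Substituting: Ts = 80 + 5.8960 * 4.9140
Result: 108.9729 C


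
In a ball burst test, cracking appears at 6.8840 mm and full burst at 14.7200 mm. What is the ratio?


Formula: Ratio = crack / burst
Substituting: Ratio = 6.8840 / 14.7200
Result: 0.4677


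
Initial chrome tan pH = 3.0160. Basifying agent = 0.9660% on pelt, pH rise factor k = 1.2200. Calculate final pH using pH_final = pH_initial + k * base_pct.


Formula: pH_final = pH_initial + k * base_pct
Substituting: pH_final = 3.0160 + 1.2200 * 0.9660
Result: 4.1945


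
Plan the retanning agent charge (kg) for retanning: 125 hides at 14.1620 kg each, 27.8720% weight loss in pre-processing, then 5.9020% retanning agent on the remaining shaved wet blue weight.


Total_raw = N * avg_wt = 125 * 14.1620 = 1770.2500 kg
Substrate = Total_raw * (1 - loss/100) = 1770.2500 * (1 - 27.8720/100) = 1276.8459 kg
Retan = Substrate * pct / 100 = 1276.8459 * 5.9020 / 100 = 75.3594 kg


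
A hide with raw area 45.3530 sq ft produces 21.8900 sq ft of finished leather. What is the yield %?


Formula: Yield = finished / raw * 100
Substituting: Yield = 21.8900 / 45.3530 * 100
Result: 48.2658 %


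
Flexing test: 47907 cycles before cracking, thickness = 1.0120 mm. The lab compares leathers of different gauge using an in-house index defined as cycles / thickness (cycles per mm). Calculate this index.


Formula: Index = cycles / thickness
Substituting: Index = 47907 / 1.0120
Result: 47338.9328 cycles/mm


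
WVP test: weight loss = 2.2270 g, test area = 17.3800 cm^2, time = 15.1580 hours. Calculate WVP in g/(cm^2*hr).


Formula: WVP = loss / (area * time)
Substituting: WVP = 2.2270 / (17.3800 * 15.1580)
Result: 0.00845334 g/(cm^2*hr)


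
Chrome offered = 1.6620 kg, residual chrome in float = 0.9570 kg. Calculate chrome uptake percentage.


Formula: Uptake = (offered - residual) / offered * 100
Substituting: Uptake = (1.6620 - 0.9570) / 1.6620 * 100
Result: 42.4188 %


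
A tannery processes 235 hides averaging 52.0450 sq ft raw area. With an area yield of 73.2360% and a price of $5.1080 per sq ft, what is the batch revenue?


Raw_total = N * avg_area = 235 * 52.0450 = 12230.5750 sq ft
Finished = Raw_total * yield / 100 = 12230.5750 * 73.2360 / 100 = 8957.1839 sq ft
Value = Finished * price = 8957.1839 * 5.1080 = 45753.2954 $


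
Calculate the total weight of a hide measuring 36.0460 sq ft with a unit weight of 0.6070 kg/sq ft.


Formula: Weight = area * weight_per_sqft
Substituting: Weight = 36.0460 * 0.6070
Result: 21.8799 kg


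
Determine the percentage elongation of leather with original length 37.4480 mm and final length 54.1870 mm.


Formula: Elongation = (Lf - L0) / L0 * 100
Substituting: Elongation = (54.1870 - 37.4480) / 37.4480 * 100
Result: 44.6993 %


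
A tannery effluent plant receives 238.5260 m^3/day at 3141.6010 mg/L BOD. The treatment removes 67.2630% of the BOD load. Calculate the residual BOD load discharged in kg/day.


Load_in = volume * conc / 1000 = 238.5260 * 3141.6010 / 1000 = 749.3535 kg/day
Removed = Load_in * eff / 100 = 749.3535 * 67.2630 / 100 = 504.0377 kg/day
Load_out = Load_in - Removed = 749.3535 - 504.0377 = 245.3159 kg/day


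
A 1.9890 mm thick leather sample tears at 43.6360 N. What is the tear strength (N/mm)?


Formula: Tear strength = force / thickness
Substituting: Tear strength = 43.6360 / 1.9890
Result: 21.9387 N/mm


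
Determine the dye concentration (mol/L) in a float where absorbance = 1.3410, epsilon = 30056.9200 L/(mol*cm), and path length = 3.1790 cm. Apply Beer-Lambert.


Formula: c = A / (epsilon * l)
Substituting: c = 1.3410 / (30056.9200 * 3.1790)
Result: 1.4034e-05 mol/L


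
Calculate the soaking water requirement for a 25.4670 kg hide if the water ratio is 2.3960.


Formula: Water = hide_weight * ratio
Substituting: Water = 25.4670 * 2.3960
Result: 61.0189 kg


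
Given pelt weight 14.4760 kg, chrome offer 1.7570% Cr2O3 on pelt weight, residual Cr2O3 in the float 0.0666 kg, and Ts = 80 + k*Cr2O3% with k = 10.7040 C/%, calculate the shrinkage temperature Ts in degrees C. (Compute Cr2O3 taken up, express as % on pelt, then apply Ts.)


Offered = pelt * offer_pct / 100 = 14.4760 * 1.7570 / 100 = 0.2543 kg
Uptake = offered - residual = 0.2543 - 0.0666 = 0.1877 kg
Cr2O3% on pelt = uptake / pelt * 100 = 0.1877 / 14.4760 * 100 = 1.2969 %
Ts = 80 + k * Cr2O3% = 80 + 10.7040 * 1.2969 = 93.8823 C


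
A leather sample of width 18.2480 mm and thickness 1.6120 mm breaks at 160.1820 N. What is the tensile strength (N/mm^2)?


Formula: TS = force / (width * thickness)
Substituting: TS = 160.1820 / (18.2480 * 1.6120)
Result: 5.4454 N/mm^2


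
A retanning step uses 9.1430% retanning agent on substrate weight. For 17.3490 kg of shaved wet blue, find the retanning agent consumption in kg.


Formula: Retan = substrate * pct / 100
Substituting: Retan = 17.3490 * 9.1430 / 100
Result: 1.5862 kg


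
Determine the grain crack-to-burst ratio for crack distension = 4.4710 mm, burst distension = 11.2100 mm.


Formula: Ratio = crack / burst
Substituting: Ratio = 4.4710 / 11.2100
Result: 0.3988


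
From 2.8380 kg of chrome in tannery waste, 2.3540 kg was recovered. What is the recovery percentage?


Formula: Recovery = recovered / input * 100
Substituting: Recovery = 2.3540 / 2.8380 * 100
Result: 82.9457 %


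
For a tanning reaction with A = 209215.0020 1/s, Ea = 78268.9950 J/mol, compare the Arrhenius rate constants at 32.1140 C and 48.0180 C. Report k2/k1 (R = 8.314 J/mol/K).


T1 = 32.1140 + 273.15 = 305.2640 K; T2 = 48.0180 + 273.15 = 321.1680 K
k1 = A * exp(-Ea/(R*T1)) = 209215.0020 * exp(-78268.9950/(8.314*305.2640)) = 8.4580e-09 1/s
k2 = A * exp(-Ea/(R*T2)) = 209215.0020 * exp(-78268.9950/(8.314*321.1680)) = 3.8949e-08 1/s
k2/k1 = 3.8949e-08 / 8.4580e-09 = 4.6050


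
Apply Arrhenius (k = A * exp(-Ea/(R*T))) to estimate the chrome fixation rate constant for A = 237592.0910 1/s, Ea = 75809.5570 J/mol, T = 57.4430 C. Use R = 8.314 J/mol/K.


T_K = T_C + 273.15 = 57.4430 + 273.15 = 330.5930 K
exponent = -Ea / (R * T_K) = -75809.5570 / (8.314 * 330.5930) = -27.5817
k = A * exp(exponent) = 237592.0910 * exp(-27.5817) = 2.4962e-07 1/s


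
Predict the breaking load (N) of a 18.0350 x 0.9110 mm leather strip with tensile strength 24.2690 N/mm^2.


Formula: F = TS * w * t
Substituting: F = 24.2690 * 18.0350 * 0.9110
Result: 398.7369 N


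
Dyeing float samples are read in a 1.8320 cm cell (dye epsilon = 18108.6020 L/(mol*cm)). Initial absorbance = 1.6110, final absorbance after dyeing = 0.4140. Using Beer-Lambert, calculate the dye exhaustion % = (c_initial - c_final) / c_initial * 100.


c_initial = A_i / (epsilon * l) = 1.6110 / (18108.6020 * 1.8320) = 4.8561e-05 mol/L
c_final = A_f / (epsilon * l) = 0.4140 / (18108.6020 * 1.8320) = 1.2479e-05 mol/L
Exhaustion = (c_initial - c_final) / c_initial * 100 = (4.8561e-05 - 1.2479e-05) / 4.8561e-05 * 100 = 74.3017 %


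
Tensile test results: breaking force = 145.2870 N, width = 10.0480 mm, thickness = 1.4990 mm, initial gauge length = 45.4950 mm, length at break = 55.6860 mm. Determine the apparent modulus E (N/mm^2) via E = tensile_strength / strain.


TS = F / (w * t) = 145.2870 / (10.0480 * 1.4990) = 9.6460 N/mm^2
strain = (Lf - L0) / L0 = (55.6860 - 45.4950) / 45.4950 = 0.2240
E = TS / strain = 9.6460 / 0.2240 = 43.0618 N/mm^2


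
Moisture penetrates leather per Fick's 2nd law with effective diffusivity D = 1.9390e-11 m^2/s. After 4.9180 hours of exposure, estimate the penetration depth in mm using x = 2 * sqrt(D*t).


t = 4.9180 hr * 3600 = 17704.8000 s
D * t = 1.9390e-11 * 17704.8000 = 3.4330e-07
x = 2 * sqrt(D*t) = 2 * sqrt(3.4330e-07) = 0.00117183 m = 1.1718 mm


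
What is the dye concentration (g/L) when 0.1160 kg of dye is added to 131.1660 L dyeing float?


Formula: Conc = dye_mass(kg) / volume(L) * 1000
Substituting: Conc = 0.1160 / 131.1660 * 1000
Result: 0.8844 g/L


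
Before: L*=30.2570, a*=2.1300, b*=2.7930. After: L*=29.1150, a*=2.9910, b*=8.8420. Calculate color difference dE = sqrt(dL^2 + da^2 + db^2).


dL = -1.1420, da = 0.8610, db = 6.0490
dE = sqrt((-1.1420)^2 + 0.8610^2 + 6.0490^2) = 6.2158


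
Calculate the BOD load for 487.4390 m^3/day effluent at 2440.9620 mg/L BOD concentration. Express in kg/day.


Formula: BOD_load = volume * conc / 1000
Substituting: BOD_load = 487.4390 * 2440.9620 / 1000
Result: 1189.8201 kg/day


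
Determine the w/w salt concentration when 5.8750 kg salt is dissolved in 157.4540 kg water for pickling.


Formula: Conc = salt / (water + salt) * 100
Substituting: Conc = 5.8750 / (157.4540 + 5.8750) * 100
Result: 3.5970 %


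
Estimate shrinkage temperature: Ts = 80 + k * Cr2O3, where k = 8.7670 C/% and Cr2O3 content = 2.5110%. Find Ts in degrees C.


Formula: Ts = 80 + k * Cr2O3
Substituting: Ts = 80 + 8.7670 * 2.5110
Result: 102.0139 C


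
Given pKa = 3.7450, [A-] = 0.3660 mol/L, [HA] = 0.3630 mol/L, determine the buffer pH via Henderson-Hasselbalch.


ratio = [A-] / [HA] = 0.3660 / 0.3630 = 1.0083
log10(ratio) = 0.00357446
pH = pKa + log10(ratio) = 3.7450 + 0.00357446 = 3.7486


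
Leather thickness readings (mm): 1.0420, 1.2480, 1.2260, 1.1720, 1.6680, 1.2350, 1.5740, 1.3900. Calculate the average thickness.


Formula: Average = sum / n
Substituting: Average = 10.5550 / 8
Result: 1.3194 mm


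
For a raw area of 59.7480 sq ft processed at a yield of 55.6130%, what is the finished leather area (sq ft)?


Formula: finished = raw * yield / 100
Substituting: finished = 59.7480 * 55.6130 / 100
Result: 33.2277 sq ft


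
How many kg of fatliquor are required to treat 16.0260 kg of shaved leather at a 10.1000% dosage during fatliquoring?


Formula: Fat = substrate * pct / 100
Substituting: Fat = 16.0260 * 10.1000 / 100
Result: 1.6186 kg


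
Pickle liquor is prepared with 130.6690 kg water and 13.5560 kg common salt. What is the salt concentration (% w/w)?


Formula: Conc = salt / (water + salt) * 100
Substituting: Conc = 13.5560 / (130.6690 + 13.5560) * 100
Result: 9.3992 %


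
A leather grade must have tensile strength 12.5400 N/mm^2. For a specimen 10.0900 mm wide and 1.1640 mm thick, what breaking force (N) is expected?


Formula: F = TS * w * t
Substituting: F = 12.5400 * 10.0900 * 1.1640
Result: 147.2793 N


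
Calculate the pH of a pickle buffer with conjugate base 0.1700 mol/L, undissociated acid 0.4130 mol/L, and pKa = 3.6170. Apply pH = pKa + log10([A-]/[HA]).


ratio = [A-] / [HA] = 0.1700 / 0.4130 = 0.4116
log10(ratio) = -0.3855
pH = pKa + log10(ratio) = 3.6170 - 0.3855 = 3.2315


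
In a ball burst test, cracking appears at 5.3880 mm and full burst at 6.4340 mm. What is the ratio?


Formula: Ratio = crack / burst
Substituting: Ratio = 5.3880 / 6.4340
Result: 0.8374


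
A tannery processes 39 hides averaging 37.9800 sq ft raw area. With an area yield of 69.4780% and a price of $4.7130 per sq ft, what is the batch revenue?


Raw_total = N * avg_area = 39 * 37.9800 = 1481.2200 sq ft
Finished = Raw_total * yield / 100 = 1481.2200 * 69.4780 / 100 = 1029.1220 sq ft
Value = Finished * price = 1029.1220 * 4.7130 = 4850.2521 $


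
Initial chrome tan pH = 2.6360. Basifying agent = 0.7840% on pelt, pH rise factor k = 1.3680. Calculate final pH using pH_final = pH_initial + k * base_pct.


Formula: pH_final = pH_initial + k * base_pct
Substituting: pH_final = 2.6360 + 1.3680 * 0.7840
Result: 3.7085


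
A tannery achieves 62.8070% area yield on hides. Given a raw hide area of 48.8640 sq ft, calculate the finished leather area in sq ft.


Formula: finished = raw * yield / 100
Substituting: finished = 48.8640 * 62.8070 / 100
Result: 30.6900 sq ft


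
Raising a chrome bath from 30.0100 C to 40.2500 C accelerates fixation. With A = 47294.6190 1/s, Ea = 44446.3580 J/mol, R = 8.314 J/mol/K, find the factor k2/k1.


T1 = 30.0100 + 273.15 = 303.1600 K; T2 = 40.2500 + 273.15 = 313.4000 K
k1 = A * exp(-Ea/(R*T1)) = 47294.6190 * exp(-44446.3580/(8.314*303.1600)) = 0.00103849 1/s
k2 = A * exp(-Ea/(R*T2)) = 47294.6190 * exp(-44446.3580/(8.314*313.4000)) = 0.0018477 1/s
k2/k1 = 0.0018477 / 0.00103849 = 1.7792


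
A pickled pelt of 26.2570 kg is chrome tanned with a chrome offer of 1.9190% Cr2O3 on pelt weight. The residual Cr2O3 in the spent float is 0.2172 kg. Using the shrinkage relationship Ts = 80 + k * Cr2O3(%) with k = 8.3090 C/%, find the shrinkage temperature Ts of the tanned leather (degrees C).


Offered = pelt * offer_pct / 100 = 26.2570 * 1.9190 / 100 = 0.5039 kg
Uptake = offered - residual = 0.5039 - 0.2172 = 0.2867 kg
Cr2O3% on pelt = uptake / pelt * 100 = 0.2867 / 26.2570 * 100 = 1.0918 %
Ts = 80 + k * Cr2O3% = 80 + 8.3090 * 1.0918 = 89.0717 C


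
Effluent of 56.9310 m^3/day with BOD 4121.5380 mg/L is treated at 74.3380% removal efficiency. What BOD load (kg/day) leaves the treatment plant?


Load_in = volume * conc / 1000 = 56.9310 * 4121.5380 / 1000 = 234.6433 kg/day
Removed = Load_in * eff / 100 = 234.6433 * 74.3380 / 100 = 174.4291 kg/day
Load_out = Load_in - Removed = 234.6433 - 174.4291 = 60.2142 kg/day


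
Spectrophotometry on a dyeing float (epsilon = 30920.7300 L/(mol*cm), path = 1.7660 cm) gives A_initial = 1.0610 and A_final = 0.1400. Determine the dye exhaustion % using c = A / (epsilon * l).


c_initial = A_i / (epsilon * l) = 1.0610 / (30920.7300 * 1.7660) = 1.9430e-05 mol/L
c_final = A_f / (epsilon * l) = 0.1400 / (30920.7300 * 1.7660) = 2.5638e-06 mol/L
Exhaustion = (c_initial - c_final) / c_initial * 100 = (1.9430e-05 - 2.5638e-06) / 1.9430e-05 * 100 = 86.8049 %


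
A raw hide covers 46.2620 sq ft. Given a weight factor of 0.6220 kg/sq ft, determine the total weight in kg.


Formula: Weight = area * weight_per_sqft
Substituting: Weight = 46.2620 * 0.6220
Result: 28.7750 kg


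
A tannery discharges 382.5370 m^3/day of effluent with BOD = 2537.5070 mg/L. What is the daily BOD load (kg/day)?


Formula: BOD_load = volume * conc / 1000
Substituting: BOD_load = 382.5370 * 2537.5070 / 1000
Result: 970.6903 kg/day


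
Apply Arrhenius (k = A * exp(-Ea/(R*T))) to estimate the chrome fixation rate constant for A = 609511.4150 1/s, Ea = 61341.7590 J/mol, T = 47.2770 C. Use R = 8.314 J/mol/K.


T_K = T_C + 273.15 = 47.2770 + 273.15 = 320.4270 K
exponent = -Ea / (R * T_K) = -61341.7590 / (8.314 * 320.4270) = -23.0259
k = A * exp(exponent) = 609511.4150 * exp(-23.0259) = 6.0947e-05 1/s


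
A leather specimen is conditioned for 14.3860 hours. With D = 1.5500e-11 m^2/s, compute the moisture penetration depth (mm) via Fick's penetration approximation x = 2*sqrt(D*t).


t = 14.3860 hr * 3600 = 51789.6000 s
D * t = 1.5500e-11 * 51789.6000 = 8.0274e-07
x = 2 * sqrt(D*t) = 2 * sqrt(8.0274e-07) = 0.00179191 m = 1.7919 mm


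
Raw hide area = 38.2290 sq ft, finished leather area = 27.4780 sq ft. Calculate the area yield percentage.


Formula: Yield = finished / raw * 100
Substituting: Yield = 27.4780 / 38.2290 * 100
Result: 71.8774 %


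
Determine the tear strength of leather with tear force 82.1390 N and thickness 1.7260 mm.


Formula: Tear strength = force / thickness
Substituting: Tear strength = 82.1390 / 1.7260
Result: 47.5892 N/mm


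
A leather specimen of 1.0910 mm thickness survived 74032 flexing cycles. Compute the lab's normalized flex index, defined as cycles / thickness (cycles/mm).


Formula: Index = cycles / thickness
Substituting: Index = 74032 / 1.0910
Result: 67857.0119 cycles/mm


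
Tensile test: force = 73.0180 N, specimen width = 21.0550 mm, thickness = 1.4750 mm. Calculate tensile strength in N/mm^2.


Formula: TS = force / (width * thickness)
Substituting: TS = 73.0180 / (21.0550 * 1.4750)
Result: 2.3512 N/mm^2


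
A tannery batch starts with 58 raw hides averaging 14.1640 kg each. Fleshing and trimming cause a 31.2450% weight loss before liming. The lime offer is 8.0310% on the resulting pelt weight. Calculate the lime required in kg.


Total_raw = N * avg_wt = 58 * 14.1640 = 821.5120 kg
Substrate = Total_raw * (1 - loss/100) = 821.5120 * (1 - 31.2450/100) = 564.8306 kg
Lime = Substrate * pct / 100 = 564.8306 * 8.0310 / 100 = 45.3615 kg


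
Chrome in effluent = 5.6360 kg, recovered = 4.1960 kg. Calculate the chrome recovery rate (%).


Formula: Recovery = recovered / input * 100
Substituting: Recovery = 4.1960 / 5.6360 * 100
Result: 74.4500 %


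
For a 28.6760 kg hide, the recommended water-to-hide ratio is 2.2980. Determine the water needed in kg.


Formula: Water = hide_weight * ratio
Substituting: Water = 28.6760 * 2.2980
Result: 65.8974 kg


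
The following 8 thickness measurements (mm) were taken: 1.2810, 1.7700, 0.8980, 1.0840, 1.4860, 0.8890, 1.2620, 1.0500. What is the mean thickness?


Formula: Average = sum / n
Substituting: Average = 9.7200 / 8
Result: 1.2150 mm


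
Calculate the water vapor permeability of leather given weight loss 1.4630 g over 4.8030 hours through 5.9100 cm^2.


Formula: WVP = loss / (area * time)
Substituting: WVP = 1.4630 / (5.9100 * 4.8030)
Result: 0.05154 g/(cm^2*hr)


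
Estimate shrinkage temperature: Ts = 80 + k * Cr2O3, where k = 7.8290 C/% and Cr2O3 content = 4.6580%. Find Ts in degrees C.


Formula: Ts = 80 + k * Cr2O3
Substituting: Ts = 80 + 7.8290 * 4.6580
Result: 116.4675 C


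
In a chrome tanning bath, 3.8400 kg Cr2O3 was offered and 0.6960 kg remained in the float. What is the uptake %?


Formula: Uptake = (offered - residual) / offered * 100
Substituting: Uptake = (3.8400 - 0.6960) / 3.8400 * 100
Result: 81.8750 %


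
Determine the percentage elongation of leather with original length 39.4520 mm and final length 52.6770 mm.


Formula: Elongation = (Lf - L0) / L0 * 100
Substituting: Elongation = (52.6770 - 39.4520) / 39.4520 * 100
Result: 33.5217 %


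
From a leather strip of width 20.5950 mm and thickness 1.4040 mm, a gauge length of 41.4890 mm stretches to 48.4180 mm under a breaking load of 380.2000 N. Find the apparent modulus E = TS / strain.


TS = F / (w * t) = 380.2000 / (20.5950 * 1.4040) = 13.1487 N/mm^2
strain = (Lf - L0) / L0 = (48.4180 - 41.4890) / 41.4890 = 0.1670
E = TS / strain = 13.1487 / 0.1670 = 78.7310 N/mm^2


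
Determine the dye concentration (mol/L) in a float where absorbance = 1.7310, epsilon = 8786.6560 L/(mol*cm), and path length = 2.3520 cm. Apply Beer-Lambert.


Formula: c = A / (epsilon * l)
Substituting: c = 1.7310 / (8786.6560 * 2.3520)
Result: 8.3760e-05 mol/L


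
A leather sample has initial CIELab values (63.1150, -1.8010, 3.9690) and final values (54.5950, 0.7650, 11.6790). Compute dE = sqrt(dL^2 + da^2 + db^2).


dL = -8.5200, da = 2.5660, db = 7.7100
dE = sqrt((-8.5200)^2 + 2.5660^2 + 7.7100^2) = 11.7737


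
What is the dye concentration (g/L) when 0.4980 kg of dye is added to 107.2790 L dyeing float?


Formula: Conc = dye_mass(kg) / volume(L) * 1000
Substituting: Conc = 0.4980 / 107.2790 * 1000
Result: 4.6421 g/L


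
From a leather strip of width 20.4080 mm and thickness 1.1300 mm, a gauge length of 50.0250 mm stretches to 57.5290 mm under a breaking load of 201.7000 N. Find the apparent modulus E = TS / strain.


TS = F / (w * t) = 201.7000 / (20.4080 * 1.1300) = 8.7464 N/mm^2
strain = (Lf - L0) / L0 = (57.5290 - 50.0250) / 50.0250 = 0.1500
E = TS / strain = 8.7464 / 0.1500 = 58.3071 N/mm^2


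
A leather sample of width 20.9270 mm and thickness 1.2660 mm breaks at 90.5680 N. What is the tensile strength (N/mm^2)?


Formula: TS = force / (width * thickness)
Substituting: TS = 90.5680 / (20.9270 * 1.2660)
Result: 3.4185 N/mm^2


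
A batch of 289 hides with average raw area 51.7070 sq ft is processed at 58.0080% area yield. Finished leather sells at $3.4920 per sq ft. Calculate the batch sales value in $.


Raw_total = N * avg_area = 289 * 51.7070 = 14943.3230 sq ft
Finished = Raw_total * yield / 100 = 14943.3230 * 58.0080 / 100 = 8668.3228 sq ft
Value = Finished * price = 8668.3228 * 3.4920 = 30269.7832 $


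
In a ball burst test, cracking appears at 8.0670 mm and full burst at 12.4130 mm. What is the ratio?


Formula: Ratio = crack / burst
Substituting: Ratio = 8.0670 / 12.4130
Result: 0.6499


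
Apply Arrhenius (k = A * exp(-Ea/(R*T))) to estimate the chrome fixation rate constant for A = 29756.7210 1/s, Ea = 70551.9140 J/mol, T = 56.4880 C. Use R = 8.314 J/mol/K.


T_K = T_C + 273.15 = 56.4880 + 273.15 = 329.6380 K
exponent = -Ea / (R * T_K) = -70551.9140 / (8.314 * 329.6380) = -25.7431
k = A * exp(exponent) = 29756.7210 * exp(-25.7431) = 1.9655e-07 1/s


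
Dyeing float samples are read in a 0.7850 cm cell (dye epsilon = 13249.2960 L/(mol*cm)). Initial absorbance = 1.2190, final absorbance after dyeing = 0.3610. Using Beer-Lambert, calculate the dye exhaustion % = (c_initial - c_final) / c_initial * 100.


c_initial = A_i / (epsilon * l) = 1.2190 / (13249.2960 * 0.7850) = 1.1720e-04 mol/L
c_final = A_f / (epsilon * l) = 0.3610 / (13249.2960 * 0.7850) = 3.4709e-05 mol/L
Exhaustion = (c_initial - c_final) / c_initial * 100 = (1.1720e-04 - 3.4709e-05) / 1.1720e-04 * 100 = 70.3856 %


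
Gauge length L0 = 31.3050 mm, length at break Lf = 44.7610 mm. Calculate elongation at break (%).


Formula: Elongation = (Lf - L0) / L0 * 100
Substituting: Elongation = (44.7610 - 31.3050) / 31.3050 * 100
Result: 42.9835 %


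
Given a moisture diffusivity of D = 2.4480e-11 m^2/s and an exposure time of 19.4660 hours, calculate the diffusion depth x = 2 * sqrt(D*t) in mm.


t = 19.4660 hr * 3600 = 70077.6000 s
D * t = 2.4480e-11 * 70077.6000 = 1.7155e-06
x = 2 * sqrt(D*t) = 2 * sqrt(1.7155e-06) = 0.00261954 m = 2.6195 mm


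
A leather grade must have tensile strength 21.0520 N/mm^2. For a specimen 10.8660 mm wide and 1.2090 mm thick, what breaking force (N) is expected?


Formula: F = TS * w * t
Substituting: F = 21.0520 * 10.8660 * 1.2090
Result: 276.5600 N
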